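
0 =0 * 47432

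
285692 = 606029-320337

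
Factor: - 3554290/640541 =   -  2^1*5^1*11^( - 1 )*41^1*8669^1*58231^ (-1 )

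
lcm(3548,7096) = 7096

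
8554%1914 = 898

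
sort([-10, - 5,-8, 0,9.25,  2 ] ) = [-10, - 8,  -  5,0,2  ,  9.25]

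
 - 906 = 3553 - 4459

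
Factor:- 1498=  - 2^1*7^1*107^1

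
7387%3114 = 1159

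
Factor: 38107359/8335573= 3^2*331^( - 1)*1801^1*2351^1*25183^(- 1 ) 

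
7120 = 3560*2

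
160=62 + 98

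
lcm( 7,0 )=0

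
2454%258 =132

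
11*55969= 615659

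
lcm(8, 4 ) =8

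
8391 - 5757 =2634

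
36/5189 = 36/5189 =0.01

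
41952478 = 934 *44917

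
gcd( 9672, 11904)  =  744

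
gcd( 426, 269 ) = 1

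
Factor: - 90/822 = - 15/137 = -3^1*5^1 * 137^ (  -  1 ) 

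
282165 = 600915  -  318750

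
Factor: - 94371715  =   - 5^1*18874343^1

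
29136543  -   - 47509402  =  76645945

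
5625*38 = 213750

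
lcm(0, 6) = 0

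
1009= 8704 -7695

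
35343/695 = 35343/695 = 50.85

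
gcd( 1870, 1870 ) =1870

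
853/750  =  1 + 103/750 = 1.14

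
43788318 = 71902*609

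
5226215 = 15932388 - 10706173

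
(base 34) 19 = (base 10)43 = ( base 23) 1k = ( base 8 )53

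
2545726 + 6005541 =8551267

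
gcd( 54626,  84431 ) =1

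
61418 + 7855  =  69273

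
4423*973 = 4303579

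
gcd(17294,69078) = 2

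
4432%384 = 208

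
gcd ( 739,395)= 1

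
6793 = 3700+3093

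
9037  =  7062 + 1975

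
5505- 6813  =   - 1308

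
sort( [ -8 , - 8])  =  [ - 8,-8] 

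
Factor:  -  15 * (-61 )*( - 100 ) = -91500 = -2^2*3^1 * 5^3*61^1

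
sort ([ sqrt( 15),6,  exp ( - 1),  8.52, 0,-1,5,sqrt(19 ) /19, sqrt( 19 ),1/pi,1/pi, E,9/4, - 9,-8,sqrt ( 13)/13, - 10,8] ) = [ -10,  -  9,  -  8, - 1, 0,sqrt (19)/19,sqrt( 13)/13, 1/pi,1/pi,exp(-1),9/4, E,sqrt(15),sqrt( 19) , 5,6,8,8.52 ] 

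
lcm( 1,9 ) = 9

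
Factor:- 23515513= - 7^1*3359359^1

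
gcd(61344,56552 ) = 8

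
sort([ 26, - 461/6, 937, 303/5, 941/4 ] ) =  [ - 461/6,26, 303/5,941/4,937 ]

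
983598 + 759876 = 1743474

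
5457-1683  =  3774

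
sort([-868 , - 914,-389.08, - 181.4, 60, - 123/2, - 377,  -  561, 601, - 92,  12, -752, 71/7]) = [-914,- 868, - 752,-561,-389.08,-377, -181.4,- 92,-123/2,71/7 , 12,60,601]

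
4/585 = 4/585 = 0.01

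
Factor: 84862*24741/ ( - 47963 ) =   -  2^1* 3^2*151^1*281^1*2749^1*47963^(-1 ) = - 2099570742/47963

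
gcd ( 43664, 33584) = 16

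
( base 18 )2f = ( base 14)39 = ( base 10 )51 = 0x33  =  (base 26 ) 1p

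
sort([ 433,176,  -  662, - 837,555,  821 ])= [-837,  -  662, 176,433,555,821 ]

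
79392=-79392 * (-1) 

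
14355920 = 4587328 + 9768592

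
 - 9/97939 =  - 9/97939 =- 0.00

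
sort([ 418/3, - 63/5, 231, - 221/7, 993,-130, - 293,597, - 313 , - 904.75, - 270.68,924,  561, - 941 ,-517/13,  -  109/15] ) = [ - 941,- 904.75, - 313,- 293, - 270.68, - 130, - 517/13, - 221/7 , - 63/5, - 109/15,  418/3,231, 561, 597,924,993]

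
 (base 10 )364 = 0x16C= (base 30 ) c4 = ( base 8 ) 554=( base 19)103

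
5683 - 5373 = 310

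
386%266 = 120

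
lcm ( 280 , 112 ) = 560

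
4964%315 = 239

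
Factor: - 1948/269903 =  - 2^2 * 29^ (- 1)*41^( - 1 )*227^( - 1)*487^1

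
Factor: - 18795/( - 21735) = 3^( - 2) * 23^ ( - 1)*179^1 = 179/207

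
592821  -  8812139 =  -8219318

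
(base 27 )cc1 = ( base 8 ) 21561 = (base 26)dap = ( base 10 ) 9073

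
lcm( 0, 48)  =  0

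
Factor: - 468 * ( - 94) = 2^3*3^2*13^1 * 47^1  =  43992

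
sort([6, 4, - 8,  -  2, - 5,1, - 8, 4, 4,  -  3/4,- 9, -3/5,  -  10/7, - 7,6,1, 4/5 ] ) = [  -  9,-8, - 8, - 7 ,  -  5,  -  2,-10/7, - 3/4,  -  3/5, 4/5,1,1,4, 4, 4,6,6]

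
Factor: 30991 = 17^1*1823^1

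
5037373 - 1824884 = 3212489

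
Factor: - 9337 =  - 9337^1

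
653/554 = 1  +  99/554 = 1.18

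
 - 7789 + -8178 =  - 15967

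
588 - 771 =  - 183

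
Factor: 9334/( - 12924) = -13/18=- 2^( - 1 )*3^(  -  2)*13^1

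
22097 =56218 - 34121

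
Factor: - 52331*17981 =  - 940963711 = - 43^1*1217^1*17981^1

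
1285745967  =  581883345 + 703862622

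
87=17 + 70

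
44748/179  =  44748/179 = 249.99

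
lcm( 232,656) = 19024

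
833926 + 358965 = 1192891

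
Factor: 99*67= 6633 = 3^2*11^1*67^1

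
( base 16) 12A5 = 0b1001010100101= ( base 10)4773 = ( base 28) 62d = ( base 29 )5JH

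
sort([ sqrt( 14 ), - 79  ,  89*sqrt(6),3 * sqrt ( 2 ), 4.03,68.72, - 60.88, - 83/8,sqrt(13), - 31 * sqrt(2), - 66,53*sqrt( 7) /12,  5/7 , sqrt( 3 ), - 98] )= [ -98, - 79,-66, - 60.88,-31*sqrt( 2 ), - 83/8,5/7, sqrt( 3),sqrt(13),  sqrt(14 ),4.03, 3 *sqrt(2 ), 53 * sqrt(7 )/12 , 68.72, 89*sqrt( 6 )]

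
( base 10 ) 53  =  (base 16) 35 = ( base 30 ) 1N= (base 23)27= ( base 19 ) 2F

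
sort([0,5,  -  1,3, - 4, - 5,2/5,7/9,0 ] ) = [ - 5,  -  4 ,-1 , 0,0, 2/5,7/9,3,5]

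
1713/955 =1713/955 =1.79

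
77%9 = 5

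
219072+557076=776148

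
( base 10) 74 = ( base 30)2E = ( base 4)1022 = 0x4A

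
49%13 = 10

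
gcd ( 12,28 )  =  4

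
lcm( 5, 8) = 40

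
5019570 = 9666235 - 4646665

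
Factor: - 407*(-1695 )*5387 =3716302755= 3^1*5^1*11^1*37^1*113^1 * 5387^1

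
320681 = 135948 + 184733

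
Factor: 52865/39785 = 73^ ( - 1) * 97^1 = 97/73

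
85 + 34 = 119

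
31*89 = 2759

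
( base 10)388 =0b110000100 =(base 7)1063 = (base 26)eo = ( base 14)1da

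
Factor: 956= 2^2*239^1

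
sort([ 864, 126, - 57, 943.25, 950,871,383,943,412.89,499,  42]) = [-57, 42  ,  126 , 383, 412.89, 499,864,871,  943,943.25,950]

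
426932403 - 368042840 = 58889563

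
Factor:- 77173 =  -229^1*337^1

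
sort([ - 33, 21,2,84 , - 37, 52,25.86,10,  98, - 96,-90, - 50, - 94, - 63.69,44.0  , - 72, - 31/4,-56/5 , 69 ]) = [-96, - 94, - 90, - 72, - 63.69, - 50,- 37, - 33,  -  56/5, - 31/4,2, 10, 21,25.86,44.0, 52, 69 , 84, 98]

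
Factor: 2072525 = 5^2*7^1*13^1 * 911^1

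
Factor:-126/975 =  - 2^1 * 3^1  *5^(-2) * 7^1*13^( - 1) = - 42/325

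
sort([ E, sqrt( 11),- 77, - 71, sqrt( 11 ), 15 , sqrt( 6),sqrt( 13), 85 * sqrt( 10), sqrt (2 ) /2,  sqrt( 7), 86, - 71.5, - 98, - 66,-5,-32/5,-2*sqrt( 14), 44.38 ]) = [-98, - 77, - 71.5, - 71,-66 , - 2*sqrt(14),  -  32/5, - 5, sqrt(2 )/2,sqrt( 6) , sqrt( 7 ), E, sqrt( 11), sqrt(11), sqrt ( 13 ),  15,44.38, 86, 85*sqrt( 10 ) ] 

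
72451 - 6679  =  65772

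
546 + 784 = 1330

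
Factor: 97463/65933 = 7^(-1)*9419^(-1)*97463^1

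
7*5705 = 39935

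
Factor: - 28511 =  - 7^1 *4073^1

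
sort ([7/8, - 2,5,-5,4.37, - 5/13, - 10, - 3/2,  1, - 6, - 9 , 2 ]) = [ - 10, - 9, - 6, - 5, - 2, - 3/2 , - 5/13,7/8, 1,2, 4.37, 5]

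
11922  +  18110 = 30032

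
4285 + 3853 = 8138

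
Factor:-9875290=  - 2^1 * 5^1 * 61^1* 16189^1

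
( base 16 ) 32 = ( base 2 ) 110010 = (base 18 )2e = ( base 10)50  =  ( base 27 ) 1N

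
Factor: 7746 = 2^1*3^1*1291^1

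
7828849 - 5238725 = 2590124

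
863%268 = 59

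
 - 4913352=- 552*8901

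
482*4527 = 2182014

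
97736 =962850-865114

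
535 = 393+142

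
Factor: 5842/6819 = 2^1*3^( - 1)*23^1*127^1*2273^( - 1)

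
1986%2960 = 1986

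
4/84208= 1/21052 = 0.00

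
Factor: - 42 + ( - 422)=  - 2^4 * 29^1 = - 464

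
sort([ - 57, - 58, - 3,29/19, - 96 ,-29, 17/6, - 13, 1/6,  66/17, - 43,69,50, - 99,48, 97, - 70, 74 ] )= [ - 99, - 96, - 70, - 58, - 57, - 43, - 29, - 13, - 3,1/6,29/19,17/6,66/17,48,50, 69,74,97]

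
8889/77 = 8889/77  =  115.44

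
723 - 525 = 198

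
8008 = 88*91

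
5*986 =4930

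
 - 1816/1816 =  - 1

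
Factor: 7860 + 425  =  5^1*1657^1 = 8285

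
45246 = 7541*6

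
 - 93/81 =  - 31/27 = -1.15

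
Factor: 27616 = 2^5* 863^1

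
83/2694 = 83/2694 = 0.03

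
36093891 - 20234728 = 15859163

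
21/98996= 21/98996 = 0.00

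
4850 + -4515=335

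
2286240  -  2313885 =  - 27645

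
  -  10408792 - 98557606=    - 108966398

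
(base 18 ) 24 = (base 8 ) 50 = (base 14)2c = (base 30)1A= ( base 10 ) 40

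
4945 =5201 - 256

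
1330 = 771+559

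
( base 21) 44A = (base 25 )2O8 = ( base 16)742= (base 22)3IA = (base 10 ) 1858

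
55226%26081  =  3064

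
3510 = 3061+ 449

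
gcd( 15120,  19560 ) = 120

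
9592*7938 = 76141296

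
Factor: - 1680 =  - 2^4*3^1* 5^1*7^1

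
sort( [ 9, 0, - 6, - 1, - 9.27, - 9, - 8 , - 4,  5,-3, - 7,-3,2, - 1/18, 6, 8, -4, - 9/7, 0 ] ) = [ - 9.27 , - 9, - 8,  -  7, -6 , - 4, - 4, - 3, - 3,-9/7, - 1,-1/18,  0, 0,2,  5,6, 8, 9]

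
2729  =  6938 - 4209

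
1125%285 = 270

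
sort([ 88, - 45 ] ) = [ - 45, 88]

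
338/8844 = 169/4422 = 0.04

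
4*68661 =274644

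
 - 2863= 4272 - 7135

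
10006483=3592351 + 6414132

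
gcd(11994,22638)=6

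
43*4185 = 179955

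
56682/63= 6298/7   =  899.71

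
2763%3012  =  2763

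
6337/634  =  6337/634=10.00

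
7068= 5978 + 1090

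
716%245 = 226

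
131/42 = 3 + 5/42   =  3.12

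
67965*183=12437595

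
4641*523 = 2427243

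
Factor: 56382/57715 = 2^1*3^1*5^ ( - 1)*7^( - 1 )*17^( - 1 )*97^( - 1)*9397^1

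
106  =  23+83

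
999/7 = 999/7 = 142.71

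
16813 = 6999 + 9814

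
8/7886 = 4/3943 = 0.00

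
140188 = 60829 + 79359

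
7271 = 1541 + 5730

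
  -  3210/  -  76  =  42 + 9/38 = 42.24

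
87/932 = 87/932 = 0.09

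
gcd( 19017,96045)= 3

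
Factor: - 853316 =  - 2^2*213329^1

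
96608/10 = 9660 + 4/5=9660.80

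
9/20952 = 1/2328=0.00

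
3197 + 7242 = 10439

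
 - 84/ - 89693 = 84/89693 = 0.00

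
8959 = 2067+6892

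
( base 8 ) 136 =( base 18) 54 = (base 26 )3G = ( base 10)94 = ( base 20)4E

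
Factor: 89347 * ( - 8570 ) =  - 2^1*5^1*47^1*857^1 * 1901^1 = - 765703790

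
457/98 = 4 + 65/98 = 4.66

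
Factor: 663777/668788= 2^( - 2)*3^2 * 131^1*563^1 * 167197^ (  -  1)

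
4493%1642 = 1209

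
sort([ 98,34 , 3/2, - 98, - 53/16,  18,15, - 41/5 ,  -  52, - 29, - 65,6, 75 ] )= [ - 98, - 65 , - 52, - 29, - 41/5 , - 53/16 , 3/2,6,15, 18,  34,75,98]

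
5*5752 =28760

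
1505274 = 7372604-5867330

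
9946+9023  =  18969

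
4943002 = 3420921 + 1522081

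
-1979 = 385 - 2364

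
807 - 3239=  - 2432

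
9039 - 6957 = 2082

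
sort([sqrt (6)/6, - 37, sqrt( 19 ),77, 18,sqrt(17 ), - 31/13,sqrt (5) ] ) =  [ - 37,-31/13, sqrt (6 ) /6,sqrt(5), sqrt(  17), sqrt(19 ),18, 77]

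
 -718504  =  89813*(  -  8 ) 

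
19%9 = 1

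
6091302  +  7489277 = 13580579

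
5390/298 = 18 + 13/149=18.09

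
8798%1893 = 1226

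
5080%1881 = 1318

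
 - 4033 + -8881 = -12914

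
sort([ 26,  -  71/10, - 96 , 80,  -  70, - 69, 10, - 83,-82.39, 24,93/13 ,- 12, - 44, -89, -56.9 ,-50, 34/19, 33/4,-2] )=[  -  96, - 89,-83, - 82.39, - 70, - 69,-56.9, - 50, - 44, - 12,-71/10,-2, 34/19, 93/13, 33/4, 10,24, 26,80]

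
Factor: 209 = 11^1*19^1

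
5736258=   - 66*(  -  86913 )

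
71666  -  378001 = - 306335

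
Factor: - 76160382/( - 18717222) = 2699^1 * 4703^1* 3119537^( - 1)  =  12693397/3119537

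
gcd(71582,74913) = 1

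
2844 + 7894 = 10738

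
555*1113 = 617715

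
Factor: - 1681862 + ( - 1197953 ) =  - 5^1*575963^1=   - 2879815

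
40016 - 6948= 33068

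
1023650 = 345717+677933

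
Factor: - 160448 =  -2^6*23^1 * 109^1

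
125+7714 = 7839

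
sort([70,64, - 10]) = [  -  10,64,70 ] 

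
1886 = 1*1886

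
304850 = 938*325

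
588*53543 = 31483284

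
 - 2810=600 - 3410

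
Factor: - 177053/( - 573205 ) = 5^( - 1)*101^1*1753^1*114641^( - 1)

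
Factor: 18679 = 18679^1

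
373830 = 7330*51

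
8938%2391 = 1765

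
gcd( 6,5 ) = 1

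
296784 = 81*3664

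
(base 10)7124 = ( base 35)5sj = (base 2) 1101111010100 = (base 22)EFI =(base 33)6ht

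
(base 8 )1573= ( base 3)1020000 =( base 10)891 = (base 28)13N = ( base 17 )317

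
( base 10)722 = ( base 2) 1011010010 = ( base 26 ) 11k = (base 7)2051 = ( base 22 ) 1AI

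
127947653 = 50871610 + 77076043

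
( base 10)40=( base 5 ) 130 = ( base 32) 18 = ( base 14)2C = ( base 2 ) 101000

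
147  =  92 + 55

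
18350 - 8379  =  9971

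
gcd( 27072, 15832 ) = 8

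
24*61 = 1464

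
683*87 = 59421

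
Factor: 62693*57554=2^1*7^1*71^1 * 883^1*4111^1=3608232922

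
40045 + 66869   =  106914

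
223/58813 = 223/58813=   0.00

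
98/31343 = 98/31343 = 0.00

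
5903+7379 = 13282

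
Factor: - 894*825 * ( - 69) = 50890950 = 2^1 * 3^3*5^2 * 11^1 * 23^1*149^1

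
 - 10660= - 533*20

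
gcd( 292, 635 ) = 1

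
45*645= 29025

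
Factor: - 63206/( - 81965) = 374/485 = 2^1*5^ ( - 1 )*11^1*17^1 * 97^( - 1) 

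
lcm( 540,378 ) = 3780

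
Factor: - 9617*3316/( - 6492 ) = 7972493/1623 = 3^( - 1)*59^1*163^1*541^( - 1)*829^1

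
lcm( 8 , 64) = 64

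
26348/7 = 3764 = 3764.00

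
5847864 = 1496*3909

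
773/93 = 773/93=8.31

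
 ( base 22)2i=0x3E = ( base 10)62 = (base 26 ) 2A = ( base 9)68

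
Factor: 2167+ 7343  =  2^1*3^1*5^1 * 317^1= 9510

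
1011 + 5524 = 6535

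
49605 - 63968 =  - 14363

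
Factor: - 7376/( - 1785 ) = 2^4*3^(-1 ) * 5^( - 1)*7^( -1)*17^(  -  1 )  *461^1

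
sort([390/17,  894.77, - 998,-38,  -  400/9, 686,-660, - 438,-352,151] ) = [  -  998, - 660,-438,- 352,  -  400/9, -38,390/17,  151 , 686,894.77 ]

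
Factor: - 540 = -2^2*3^3*5^1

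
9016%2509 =1489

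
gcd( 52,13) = 13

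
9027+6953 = 15980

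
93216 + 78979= 172195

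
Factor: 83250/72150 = 3^1*5^1*13^(-1) = 15/13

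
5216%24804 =5216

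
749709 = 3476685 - 2726976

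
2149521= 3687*583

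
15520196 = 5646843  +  9873353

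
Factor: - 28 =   -  2^2 * 7^1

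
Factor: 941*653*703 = 431974519 = 19^1*37^1*653^1*941^1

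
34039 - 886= 33153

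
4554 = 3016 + 1538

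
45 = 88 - 43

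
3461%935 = 656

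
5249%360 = 209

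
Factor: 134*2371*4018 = 1276574852 = 2^2*7^2*41^1*67^1*2371^1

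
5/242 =5/242= 0.02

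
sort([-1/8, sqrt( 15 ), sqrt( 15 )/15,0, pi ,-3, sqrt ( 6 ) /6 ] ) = [ - 3,-1/8, 0,sqrt (15) /15, sqrt(6)/6, pi, sqrt( 15)]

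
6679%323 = 219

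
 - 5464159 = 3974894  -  9439053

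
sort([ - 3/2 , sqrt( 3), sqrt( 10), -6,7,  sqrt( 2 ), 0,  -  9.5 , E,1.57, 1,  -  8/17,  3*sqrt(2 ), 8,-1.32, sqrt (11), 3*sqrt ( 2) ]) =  [ - 9.5,- 6, - 3/2, - 1.32, - 8/17,  0, 1,sqrt( 2), 1.57, sqrt(3),  E,sqrt( 10),sqrt( 11 ), 3*sqrt(2), 3  *sqrt( 2), 7, 8]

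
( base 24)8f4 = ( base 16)136c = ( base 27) 6m4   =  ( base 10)4972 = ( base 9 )6734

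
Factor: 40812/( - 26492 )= - 57/37  =  - 3^1* 19^1*37^( - 1) 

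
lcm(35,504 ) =2520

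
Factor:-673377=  - 3^1*193^1*1163^1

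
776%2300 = 776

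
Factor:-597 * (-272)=162384 = 2^4 * 3^1*17^1  *199^1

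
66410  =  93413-27003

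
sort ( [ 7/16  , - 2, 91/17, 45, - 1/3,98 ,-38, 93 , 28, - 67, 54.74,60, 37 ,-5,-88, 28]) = [ - 88, - 67 , - 38,-5,-2, - 1/3, 7/16,91/17,  28,28,37 , 45,  54.74 , 60,  93,98 ] 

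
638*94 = 59972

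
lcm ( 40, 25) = 200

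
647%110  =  97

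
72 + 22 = 94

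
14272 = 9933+4339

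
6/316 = 3/158 = 0.02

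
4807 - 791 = 4016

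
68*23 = 1564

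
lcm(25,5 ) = 25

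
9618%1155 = 378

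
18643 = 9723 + 8920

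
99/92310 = 33/30770 = 0.00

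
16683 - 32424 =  - 15741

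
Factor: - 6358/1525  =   - 2^1 * 5^( - 2)*11^1*17^2 *61^( - 1 ) 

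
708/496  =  1+53/124  =  1.43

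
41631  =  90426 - 48795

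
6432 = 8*804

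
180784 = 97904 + 82880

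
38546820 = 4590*8398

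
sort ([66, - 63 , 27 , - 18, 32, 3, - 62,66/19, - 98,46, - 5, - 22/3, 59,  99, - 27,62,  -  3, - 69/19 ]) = [ - 98, - 63, - 62, - 27,-18, - 22/3, - 5,-69/19,-3,  3,66/19, 27, 32,46, 59, 62,66, 99 ]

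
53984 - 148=53836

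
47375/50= 947+1/2= 947.50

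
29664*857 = 25422048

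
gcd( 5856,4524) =12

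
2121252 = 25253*84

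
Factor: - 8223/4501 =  - 3^1*7^(-1)*643^( - 1)*2741^1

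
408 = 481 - 73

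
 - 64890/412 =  - 158 + 1/2=   - 157.50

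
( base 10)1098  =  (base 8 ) 2112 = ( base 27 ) 1di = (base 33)109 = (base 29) 18p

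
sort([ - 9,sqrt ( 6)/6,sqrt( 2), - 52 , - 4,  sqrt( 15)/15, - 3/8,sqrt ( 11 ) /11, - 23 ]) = [ - 52, - 23, - 9, - 4,- 3/8, sqrt ( 15 ) /15, sqrt( 11)/11, sqrt( 6)/6,sqrt( 2 )]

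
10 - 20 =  - 10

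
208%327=208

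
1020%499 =22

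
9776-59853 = - 50077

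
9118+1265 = 10383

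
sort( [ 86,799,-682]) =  [-682 , 86,799] 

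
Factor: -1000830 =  - 2^1*3^1*5^1*73^1*457^1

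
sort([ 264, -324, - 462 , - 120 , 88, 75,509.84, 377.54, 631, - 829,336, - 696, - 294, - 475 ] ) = [-829, - 696, - 475, - 462, - 324 , -294, - 120 , 75, 88,264 , 336 , 377.54,509.84, 631] 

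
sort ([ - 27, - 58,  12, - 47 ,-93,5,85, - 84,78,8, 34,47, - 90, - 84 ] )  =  [ - 93, - 90 , - 84, - 84, - 58, - 47, - 27,5 , 8,12,34, 47, 78,85] 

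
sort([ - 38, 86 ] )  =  [-38,86 ]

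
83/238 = 83/238 = 0.35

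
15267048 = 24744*617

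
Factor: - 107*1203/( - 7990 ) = 128721/7990  =  2^(-1)*3^1*5^( - 1 )*17^( - 1)*47^ ( - 1 )*107^1*401^1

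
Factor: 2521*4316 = 10880636 = 2^2 * 13^1*83^1*2521^1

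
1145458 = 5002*229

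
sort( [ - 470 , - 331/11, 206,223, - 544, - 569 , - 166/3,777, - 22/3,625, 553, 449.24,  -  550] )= [ - 569, - 550, - 544, - 470, - 166/3, - 331/11 , - 22/3 , 206,223, 449.24,  553 , 625,777 ]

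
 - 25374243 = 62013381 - 87387624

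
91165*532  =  48499780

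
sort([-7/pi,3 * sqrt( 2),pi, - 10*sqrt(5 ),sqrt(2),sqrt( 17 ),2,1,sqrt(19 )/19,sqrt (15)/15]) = [ - 10*sqrt(5), - 7/pi,sqrt(19 ) /19,sqrt(15)/15,1,  sqrt( 2), 2,pi , sqrt( 17 ),3 * sqrt( 2) ]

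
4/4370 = 2/2185 =0.00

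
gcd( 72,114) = 6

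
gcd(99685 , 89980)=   5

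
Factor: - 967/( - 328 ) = 2^( - 3)*41^ ( - 1)*967^1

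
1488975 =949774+539201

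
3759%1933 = 1826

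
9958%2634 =2056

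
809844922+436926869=1246771791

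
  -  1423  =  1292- 2715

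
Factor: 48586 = 2^1*17^1*1429^1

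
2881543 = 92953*31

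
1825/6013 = 1825/6013=0.30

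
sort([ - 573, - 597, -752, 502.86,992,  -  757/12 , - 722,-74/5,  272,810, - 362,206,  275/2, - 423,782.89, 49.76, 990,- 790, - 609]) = [  -  790, - 752,-722,  -  609, - 597,-573 ,  -  423,- 362,  -  757/12, - 74/5,49.76,275/2, 206,272, 502.86,782.89,810, 990,992]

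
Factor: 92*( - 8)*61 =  - 44896 = -2^5 * 23^1 *61^1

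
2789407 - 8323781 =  - 5534374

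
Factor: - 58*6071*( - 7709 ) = 2714477662 = 2^1*13^2*29^1 * 467^1*593^1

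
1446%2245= 1446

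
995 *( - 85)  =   - 84575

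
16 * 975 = 15600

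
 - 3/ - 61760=3/61760 = 0.00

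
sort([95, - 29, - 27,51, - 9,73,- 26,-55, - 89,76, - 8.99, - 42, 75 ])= [ - 89, - 55, - 42,-29,  -  27, - 26, - 9, - 8.99,51,73,75,76,95] 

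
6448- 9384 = - 2936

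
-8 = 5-13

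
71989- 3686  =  68303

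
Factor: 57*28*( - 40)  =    -  63840 = -2^5*3^1 * 5^1*7^1*19^1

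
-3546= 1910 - 5456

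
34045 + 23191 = 57236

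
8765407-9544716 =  -779309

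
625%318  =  307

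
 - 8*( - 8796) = 70368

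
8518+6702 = 15220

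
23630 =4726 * 5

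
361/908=361/908 = 0.40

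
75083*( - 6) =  - 450498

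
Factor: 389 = 389^1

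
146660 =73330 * 2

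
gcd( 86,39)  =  1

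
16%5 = 1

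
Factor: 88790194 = 2^1*44395097^1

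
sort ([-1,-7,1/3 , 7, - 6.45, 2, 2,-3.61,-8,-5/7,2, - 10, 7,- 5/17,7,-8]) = [-10, - 8, - 8, - 7, - 6.45,-3.61, - 1,-5/7, - 5/17, 1/3, 2, 2, 2,7,7,  7] 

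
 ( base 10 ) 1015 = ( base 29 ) 160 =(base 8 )1767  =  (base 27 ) 1ag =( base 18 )327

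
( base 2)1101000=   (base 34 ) 32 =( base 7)206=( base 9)125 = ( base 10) 104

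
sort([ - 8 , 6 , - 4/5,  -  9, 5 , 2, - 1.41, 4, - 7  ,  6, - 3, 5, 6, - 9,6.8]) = [ - 9, - 9,-8, - 7, - 3 , - 1.41, - 4/5,2,4 , 5 , 5,6, 6, 6,6.8] 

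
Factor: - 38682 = -2^1*3^2 * 7^1*307^1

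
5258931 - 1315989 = 3942942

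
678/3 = 226  =  226.00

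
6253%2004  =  241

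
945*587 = 554715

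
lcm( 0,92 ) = 0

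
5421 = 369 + 5052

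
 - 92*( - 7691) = 707572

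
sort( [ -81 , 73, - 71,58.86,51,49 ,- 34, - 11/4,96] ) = [ - 81,  -  71,  -  34, - 11/4,49, 51,58.86,73,  96 ] 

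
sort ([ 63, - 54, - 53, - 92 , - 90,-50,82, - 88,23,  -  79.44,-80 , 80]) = [ - 92, - 90, - 88,- 80 , - 79.44, - 54,-53, - 50,23,63,80,82] 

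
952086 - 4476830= - 3524744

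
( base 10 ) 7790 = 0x1E6E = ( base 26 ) bdg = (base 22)G22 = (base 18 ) 160e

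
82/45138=41/22569 = 0.00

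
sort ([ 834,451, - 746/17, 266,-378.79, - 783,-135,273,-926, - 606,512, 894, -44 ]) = [ - 926,-783, - 606 , - 378.79, - 135,-44,-746/17,266,273 , 451,512 , 834,894]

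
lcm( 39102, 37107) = 3636486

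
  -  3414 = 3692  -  7106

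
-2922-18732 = -21654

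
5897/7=5897/7 = 842.43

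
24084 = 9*2676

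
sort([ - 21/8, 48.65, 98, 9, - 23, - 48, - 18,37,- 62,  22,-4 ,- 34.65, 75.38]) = [ - 62,-48, - 34.65, - 23, - 18, - 4, - 21/8, 9, 22, 37, 48.65,75.38, 98]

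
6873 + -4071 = 2802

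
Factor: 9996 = 2^2*3^1*7^2*17^1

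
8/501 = 8/501 = 0.02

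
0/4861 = 0 = 0.00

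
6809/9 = 756  +  5/9 = 756.56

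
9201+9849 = 19050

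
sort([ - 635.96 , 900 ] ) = [ - 635.96, 900 ] 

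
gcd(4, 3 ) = 1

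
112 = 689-577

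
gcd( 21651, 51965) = 1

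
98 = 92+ 6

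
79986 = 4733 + 75253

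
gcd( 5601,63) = 3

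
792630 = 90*8807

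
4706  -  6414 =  - 1708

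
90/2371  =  90/2371 =0.04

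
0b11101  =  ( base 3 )1002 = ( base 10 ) 29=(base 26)13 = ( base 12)25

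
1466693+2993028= 4459721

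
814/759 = 74/69 = 1.07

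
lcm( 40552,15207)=121656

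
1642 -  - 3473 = 5115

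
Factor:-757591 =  - 283^1 * 2677^1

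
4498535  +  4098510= 8597045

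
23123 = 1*23123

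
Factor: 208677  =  3^1*7^1*19^1*523^1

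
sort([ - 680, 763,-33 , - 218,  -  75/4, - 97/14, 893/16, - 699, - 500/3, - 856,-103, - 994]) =[ - 994,-856, - 699, - 680, - 218, - 500/3,- 103, - 33, - 75/4, - 97/14,893/16,763 ]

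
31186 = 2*15593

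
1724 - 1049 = 675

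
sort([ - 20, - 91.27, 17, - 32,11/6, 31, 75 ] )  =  [ - 91.27, - 32, - 20 , 11/6,  17,31, 75 ] 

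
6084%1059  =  789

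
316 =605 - 289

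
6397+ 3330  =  9727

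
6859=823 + 6036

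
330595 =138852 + 191743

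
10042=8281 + 1761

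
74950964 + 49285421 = 124236385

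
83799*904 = 75754296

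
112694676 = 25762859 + 86931817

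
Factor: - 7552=-2^7* 59^1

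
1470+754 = 2224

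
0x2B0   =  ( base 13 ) 40C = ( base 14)372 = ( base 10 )688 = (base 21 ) 1bg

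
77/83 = 77/83=0.93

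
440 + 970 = 1410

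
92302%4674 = 3496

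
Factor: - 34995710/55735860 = -3499571/5573586 = - 2^( - 1) * 3^( - 1) * 17^( - 1)*37^1*53^( - 1)*1031^( - 1)*94583^1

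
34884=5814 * 6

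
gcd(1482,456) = 114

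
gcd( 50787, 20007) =1539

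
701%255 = 191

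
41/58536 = 41/58536 = 0.00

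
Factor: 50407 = 7^1*19^1 * 379^1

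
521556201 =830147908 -308591707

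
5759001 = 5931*971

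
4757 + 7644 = 12401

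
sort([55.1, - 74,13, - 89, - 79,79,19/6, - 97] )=[ - 97, - 89, -79, - 74, 19/6,13,  55.1,79]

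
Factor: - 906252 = - 2^2*3^1*75521^1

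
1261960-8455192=  -  7193232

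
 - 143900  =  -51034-92866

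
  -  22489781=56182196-78671977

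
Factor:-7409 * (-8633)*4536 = 2^3 * 3^4*7^1*31^1 * 89^1 * 97^1*239^1=290131164792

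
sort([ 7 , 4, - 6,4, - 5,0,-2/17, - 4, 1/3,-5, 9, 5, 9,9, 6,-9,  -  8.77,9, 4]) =[ - 9, - 8.77,-6, - 5,-5,-4,-2/17, 0, 1/3,  4, 4, 4, 5, 6 , 7,9, 9,9 , 9]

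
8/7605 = 8/7605 = 0.00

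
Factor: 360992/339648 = 2^(-1)*3^( - 1)*61^( - 1)*389^1 = 389/366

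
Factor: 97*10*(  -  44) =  - 42680 = - 2^3*5^1*11^1*97^1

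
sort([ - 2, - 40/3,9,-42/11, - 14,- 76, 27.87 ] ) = [  -  76, - 14, - 40/3, - 42/11,-2,9, 27.87]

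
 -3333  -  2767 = - 6100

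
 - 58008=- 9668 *6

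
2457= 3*819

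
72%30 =12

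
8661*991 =8583051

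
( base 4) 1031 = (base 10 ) 77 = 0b1001101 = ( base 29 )2j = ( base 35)27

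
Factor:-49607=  -113^1*439^1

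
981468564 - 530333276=451135288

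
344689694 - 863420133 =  - 518730439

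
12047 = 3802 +8245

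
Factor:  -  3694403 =-59^1 * 62617^1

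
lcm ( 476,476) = 476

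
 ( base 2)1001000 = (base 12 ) 60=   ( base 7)132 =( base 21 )39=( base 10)72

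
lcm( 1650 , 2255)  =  67650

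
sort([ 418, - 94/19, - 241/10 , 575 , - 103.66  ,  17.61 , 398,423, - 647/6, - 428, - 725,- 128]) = [ - 725, - 428, - 128, - 647/6,-103.66, - 241/10, - 94/19,17.61, 398,418,423 , 575] 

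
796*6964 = 5543344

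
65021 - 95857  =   - 30836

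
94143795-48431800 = 45711995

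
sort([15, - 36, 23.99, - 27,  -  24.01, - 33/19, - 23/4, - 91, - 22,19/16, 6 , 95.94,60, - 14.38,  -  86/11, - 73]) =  [ - 91, - 73, - 36, - 27,- 24.01, - 22, - 14.38,  -  86/11, - 23/4,-33/19, 19/16,6,15,23.99, 60,95.94 ] 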